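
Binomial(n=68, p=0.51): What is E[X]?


E[X] = n*p = 68 * 0.51 = 34.68

34.68


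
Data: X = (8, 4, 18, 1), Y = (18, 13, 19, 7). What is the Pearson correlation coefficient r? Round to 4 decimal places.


r = sum((xi-xbar)(yi-ybar)) / sqrt(sum((xi-xbar)^2) * sum((yi-ybar)^2))
n = 4, xbar = 31/4 = 7.75, ybar = 57/4 = 14.25
Sxy = sum((xi-xbar)(yi-ybar)) = 103.25
Sxx = sum((xi-xbar)^2) = 164.75
Syy = sum((yi-ybar)^2) = 90.75
sqrt(Sxx*Syy) ≈ 122.274537
r = Sxy / sqrt(Sxx*Syy) = 103.25 / 122.274537 ≈ 0.844411

0.8444


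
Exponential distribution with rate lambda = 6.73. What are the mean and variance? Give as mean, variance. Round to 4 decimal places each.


mean = 1/lam, var = 1/lam^2
mean = 1 / 6.73 = 100/673 ≈ 0.148588
lam^2 = 6.73^2 = 45.2929
var = 1 / 45.2929 ≈ 0.022079

0.1486, 0.0221


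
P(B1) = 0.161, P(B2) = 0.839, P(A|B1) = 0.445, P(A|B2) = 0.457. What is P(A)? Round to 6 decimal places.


P(A) = P(A|B1)*P(B1) + P(A|B2)*P(B2)
P(A|B1)*P(B1) = 0.445 * 0.161 = 0.071645
P(A|B2)*P(B2) = 0.457 * 0.839 = 0.383423
P(A) = 0.071645 + 0.383423 = 0.455068

0.455068


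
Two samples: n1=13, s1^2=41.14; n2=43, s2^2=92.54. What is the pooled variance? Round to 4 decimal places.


sp^2 = ((n1-1)*s1^2 + (n2-1)*s2^2)/(n1+n2-2)
(n1-1)*s1^2 = 12 * 41.14 = 493.68
(n2-1)*s2^2 = 42 * 92.54 = 3886.68
numerator = 493.68 + 3886.68 = 4380.36
n1+n2-2 = 54
sp^2 = 4380.36 / 54 = 36503/450 ≈ 81.117778

81.1178


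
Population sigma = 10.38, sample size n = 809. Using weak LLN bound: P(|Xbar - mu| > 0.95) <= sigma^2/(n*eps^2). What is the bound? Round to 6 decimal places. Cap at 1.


bound = min(1, sigma^2/(n*eps^2))
sigma^2 = 10.38^2 = 107.7444
n*eps^2 = 809 * 0.95^2 = 809 * 0.9025 = 730.1225
sigma^2/(n*eps^2) = 107.7444 / 730.1225 ≈ 0.14757030

0.147570


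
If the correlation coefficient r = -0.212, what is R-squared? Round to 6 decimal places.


R^2 = r^2 = (-0.212)^2 = 0.044944

0.044944


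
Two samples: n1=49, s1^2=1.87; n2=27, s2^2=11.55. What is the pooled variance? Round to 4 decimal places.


sp^2 = ((n1-1)*s1^2 + (n2-1)*s2^2)/(n1+n2-2)
(n1-1)*s1^2 = 48 * 1.87 = 89.76
(n2-1)*s2^2 = 26 * 11.55 = 300.3
numerator = 89.76 + 300.3 = 390.06
n1+n2-2 = 74
sp^2 = 390.06 / 74 = 19503/3700 ≈ 5.271081

5.2711


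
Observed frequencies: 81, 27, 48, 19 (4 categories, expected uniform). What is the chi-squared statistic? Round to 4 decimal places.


chi2 = sum((O-E)^2/E), E = total/4
total = 175, E = 175/4 = 43.75
(81 - 43.75)^2 / 43.75 = 1387.5625 / 43.75 = 22201/700 ≈ 31.715714
(27 - 43.75)^2 / 43.75 = 280.5625 / 43.75 = 4489/700 ≈ 6.412857
(48 - 43.75)^2 / 43.75 = 18.0625 / 43.75 = 289/700 ≈ 0.412857
(19 - 43.75)^2 / 43.75 = 612.5625 / 43.75 = 9801/700 ≈ 14.001429
chi2 = 1839/35 ≈ 52.542857

52.5429


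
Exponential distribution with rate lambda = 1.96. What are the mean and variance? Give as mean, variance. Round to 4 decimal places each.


mean = 1/lam, var = 1/lam^2
mean = 1 / 1.96 = 25/49 ≈ 0.510204
lam^2 = 1.96^2 = 3.8416
var = 1 / 3.8416 = 625/2401 ≈ 0.260308

0.5102, 0.2603


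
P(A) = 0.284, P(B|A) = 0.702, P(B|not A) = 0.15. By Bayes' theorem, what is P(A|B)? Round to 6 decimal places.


P(A|B) = P(B|A)*P(A) / P(B), P(B) = P(B|A)*P(A) + P(B|not A)*P(not A)
P(B|A)*P(A) = 0.702 * 0.284 = 0.199368
P(B|not A)*P(not A) = 0.15 * 0.716 = 0.1074
P(B) = 0.199368 + 0.1074 = 0.306768
P(A|B) = 0.199368 / 0.306768 ≈ 0.64989829

0.649898


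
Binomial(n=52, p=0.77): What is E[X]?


E[X] = n*p = 52 * 0.77 = 40.04

40.04


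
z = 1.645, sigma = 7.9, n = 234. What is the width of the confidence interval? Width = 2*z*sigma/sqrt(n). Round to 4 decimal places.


width = 2*z*sigma/sqrt(n)
2*z*sigma = 2 * 1.645 * 7.9 = 25.991
sqrt(234) ≈ 15.297059
width = 25.991 / 15.297059 ≈ 1.699085

1.6991


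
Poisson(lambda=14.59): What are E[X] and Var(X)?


E[X] = Var(X) = lambda = 14.59

14.59, 14.59


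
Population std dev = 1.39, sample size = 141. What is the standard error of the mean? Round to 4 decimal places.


SE = sigma / sqrt(n)
sqrt(141) ≈ 11.874342
SE = 1.39 / 11.874342 ≈ 0.117059

0.1171


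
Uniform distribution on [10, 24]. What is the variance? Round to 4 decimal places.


Var = (b-a)^2 / 12
(b-a)^2 = (24 - 10)^2 = 196
Var = 196/12 ≈ 16.333333

16.3333


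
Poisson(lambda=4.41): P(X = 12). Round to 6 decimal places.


P = e^(-lam) * lam^k / k!
e^(-4.41) ≈ 0.01215518
lam^k = 4.41^12 ≈ 54108198.377273
k! = 12! = 479001600
P = 0.01215518 * 54108198.377273 / 479001600 ≈ 0.001373

0.001373


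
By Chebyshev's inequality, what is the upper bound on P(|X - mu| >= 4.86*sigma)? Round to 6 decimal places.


P <= 1/k^2
k^2 = 4.86^2 = 23.6196
1/k^2 = 1 / 23.6196 ≈ 0.04233772

0.042338


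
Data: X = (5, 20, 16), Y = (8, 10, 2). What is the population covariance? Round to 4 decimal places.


Cov = (1/n)*sum((xi-xbar)(yi-ybar))
n = 3, xbar = 41/3 ≈ 13.666667, ybar = 20/3 ≈ 6.666667
sum((xi-xbar)(yi-ybar)) = -4/3 ≈ -1.333333
Cov = -1.333333 / 3 = -4/9 ≈ -0.444444

-0.4444


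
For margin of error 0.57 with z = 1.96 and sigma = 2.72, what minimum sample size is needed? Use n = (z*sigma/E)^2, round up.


z*sigma/E = 1.96 * 2.72 / 0.57 = 13328/1425 ≈ 9.352982
(z*sigma/E)^2 ≈ 87.478281
round up: n = 88

88


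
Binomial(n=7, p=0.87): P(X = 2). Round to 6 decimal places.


P = C(n,k) * p^k * (1-p)^(n-k)
C(7,2) = 21
p^k = 0.87^2 = 0.7569
(1-p)^(n-k) = 0.13^5 = 0.0000371293
P = 21 * 0.7569 * 0.0000371293 ≈ 0.000590

0.000590


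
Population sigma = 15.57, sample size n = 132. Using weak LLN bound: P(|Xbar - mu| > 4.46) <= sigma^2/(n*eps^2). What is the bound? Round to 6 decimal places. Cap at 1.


bound = min(1, sigma^2/(n*eps^2))
sigma^2 = 15.57^2 = 242.4249
n*eps^2 = 132 * 4.46^2 = 132 * 19.8916 = 2625.6912
sigma^2/(n*eps^2) = 242.4249 / 2625.6912 ≈ 0.09232803

0.092328


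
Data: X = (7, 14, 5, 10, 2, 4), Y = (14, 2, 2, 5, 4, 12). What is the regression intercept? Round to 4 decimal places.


a = ybar - b*xbar, where b = sum((xi-xbar)(yi-ybar)) / sum((xi-xbar)^2)
n = 6, xbar = 42/6 = 7, ybar = 39/6 = 6.5
Sxy = sum((xi-xbar)(yi-ybar)) = -31
Sxx = sum((xi-xbar)^2) = 96
b = Sxy / Sxx = -31/96 ≈ -0.322917
a = 6.5 - (-0.322917) * 7 = 841/96 ≈ 8.760417

8.7604


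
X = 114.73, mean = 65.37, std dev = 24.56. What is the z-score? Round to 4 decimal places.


z = (X - mu) / sigma
X - mu = 114.73 - 65.37 = 49.36
z = 49.36 / 24.56 = 617/307 ≈ 2.009772

2.0098


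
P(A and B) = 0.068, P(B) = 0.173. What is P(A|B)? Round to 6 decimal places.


P(A|B) = P(A and B) / P(B) = 0.068 / 0.173 = 68/173 ≈ 0.39306358

0.393064


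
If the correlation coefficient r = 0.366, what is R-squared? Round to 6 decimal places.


R^2 = r^2 = (0.366)^2 = 0.133956

0.133956


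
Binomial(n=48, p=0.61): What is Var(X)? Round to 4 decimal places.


Var = n*p*(1-p) = 48 * 0.61 * 0.39 = 11.4192

11.4192


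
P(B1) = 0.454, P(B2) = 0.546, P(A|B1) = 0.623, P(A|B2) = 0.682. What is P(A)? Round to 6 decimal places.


P(A) = P(A|B1)*P(B1) + P(A|B2)*P(B2)
P(A|B1)*P(B1) = 0.623 * 0.454 = 0.282842
P(A|B2)*P(B2) = 0.682 * 0.546 = 0.372372
P(A) = 0.282842 + 0.372372 = 0.655214

0.655214


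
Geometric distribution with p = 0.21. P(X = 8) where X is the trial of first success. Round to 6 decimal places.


P = (1-p)^(k-1) * p
(1-p)^(k-1) = 0.79^7 ≈ 0.1920391
P = 0.1920391 * 0.21 ≈ 0.04032821

0.040328


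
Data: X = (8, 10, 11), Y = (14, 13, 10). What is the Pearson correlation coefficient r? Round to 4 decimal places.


r = sum((xi-xbar)(yi-ybar)) / sqrt(sum((xi-xbar)^2) * sum((yi-ybar)^2))
n = 3, xbar = 29/3 ≈ 9.666667, ybar = 37/3 ≈ 12.333333
Sxy = sum((xi-xbar)(yi-ybar)) = -17/3 ≈ -5.666667
Sxx = sum((xi-xbar)^2) = 14/3 ≈ 4.666667
Syy = sum((yi-ybar)^2) = 26/3 ≈ 8.666667
sqrt(Sxx*Syy) ≈ 6.359595
r = Sxy / sqrt(Sxx*Syy) = -5.666667 / 6.359595 ≈ -0.891042

-0.8910


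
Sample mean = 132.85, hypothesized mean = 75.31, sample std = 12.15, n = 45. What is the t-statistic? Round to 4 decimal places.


t = (xbar - mu0) / (s/sqrt(n))
xbar - mu0 = 132.85 - 75.31 = 57.54
sqrt(45) ≈ 6.70820393
s/sqrt(n) = 12.15 / 6.70820393 ≈ 1.81121506
t = 57.54 / 1.81121506 ≈ 31.768729

31.7687


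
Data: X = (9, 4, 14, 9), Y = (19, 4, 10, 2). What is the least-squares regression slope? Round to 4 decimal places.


b = sum((xi-xbar)(yi-ybar)) / sum((xi-xbar)^2)
n = 4, xbar = 36/4 = 9, ybar = 35/4 = 8.75
Sxy = sum((xi-xbar)(yi-ybar)) = 30
Sxx = sum((xi-xbar)^2) = 50
b = Sxy / Sxx = 0.6

0.6000


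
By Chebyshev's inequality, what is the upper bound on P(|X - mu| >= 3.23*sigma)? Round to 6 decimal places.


P <= 1/k^2
k^2 = 3.23^2 = 10.4329
1/k^2 = 1 / 10.4329 ≈ 0.09585063

0.095851


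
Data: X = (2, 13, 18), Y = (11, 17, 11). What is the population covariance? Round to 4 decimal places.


Cov = (1/n)*sum((xi-xbar)(yi-ybar))
n = 3, xbar = 33/3 = 11, ybar = 39/3 = 13
sum((xi-xbar)(yi-ybar)) = 12
Cov = 12 / 3 = 4

4.0000


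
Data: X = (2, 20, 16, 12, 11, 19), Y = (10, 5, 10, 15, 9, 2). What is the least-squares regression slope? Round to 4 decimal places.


b = sum((xi-xbar)(yi-ybar)) / sum((xi-xbar)^2)
n = 6, xbar = 80/6 = 40/3 ≈ 13.333333, ybar = 51/6 = 8.5
Sxy = sum((xi-xbar)(yi-ybar)) = -83
Sxx = sum((xi-xbar)^2) = 658/3 ≈ 219.333333
b = Sxy / Sxx = -249/658 ≈ -0.378419

-0.3784


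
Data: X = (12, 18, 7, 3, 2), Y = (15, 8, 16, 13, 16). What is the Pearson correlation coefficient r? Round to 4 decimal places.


r = sum((xi-xbar)(yi-ybar)) / sqrt(sum((xi-xbar)^2) * sum((yi-ybar)^2))
n = 5, xbar = 42/5 = 8.4, ybar = 68/5 = 13.6
Sxy = sum((xi-xbar)(yi-ybar)) = -64.2
Sxx = sum((xi-xbar)^2) = 177.2
Syy = sum((yi-ybar)^2) = 45.2
sqrt(Sxx*Syy) ≈ 89.495475
r = Sxy / sqrt(Sxx*Syy) = -64.2 / 89.495475 ≈ -0.717355

-0.7174


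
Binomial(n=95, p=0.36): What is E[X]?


E[X] = n*p = 95 * 0.36 = 34.2

34.2


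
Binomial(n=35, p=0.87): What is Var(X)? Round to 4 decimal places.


Var = n*p*(1-p) = 35 * 0.87 * 0.13 = 3.9585

3.9585


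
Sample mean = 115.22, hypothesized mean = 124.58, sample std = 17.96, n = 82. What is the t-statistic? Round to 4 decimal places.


t = (xbar - mu0) / (s/sqrt(n))
xbar - mu0 = 115.22 - 124.58 = -9.36
sqrt(82) ≈ 9.05538514
s/sqrt(n) = 17.96 / 9.05538514 ≈ 1.98335021
t = -9.36 / 1.98335021 ≈ -4.719288

-4.7193


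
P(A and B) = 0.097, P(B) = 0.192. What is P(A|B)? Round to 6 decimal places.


P(A|B) = P(A and B) / P(B) = 0.097 / 0.192 = 97/192 ≈ 0.50520833

0.505208


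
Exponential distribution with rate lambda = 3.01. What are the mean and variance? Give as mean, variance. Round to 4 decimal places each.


mean = 1/lam, var = 1/lam^2
mean = 1 / 3.01 = 100/301 ≈ 0.332226
lam^2 = 3.01^2 = 9.0601
var = 1 / 9.0601 ≈ 0.110374

0.3322, 0.1104


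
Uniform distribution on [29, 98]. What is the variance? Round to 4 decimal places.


Var = (b-a)^2 / 12
(b-a)^2 = (98 - 29)^2 = 4761
Var = 4761/12 = 396.75

396.7500


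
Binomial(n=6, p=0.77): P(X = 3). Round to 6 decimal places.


P = C(n,k) * p^k * (1-p)^(n-k)
C(6,3) = 20
p^k = 0.77^3 = 0.456533
(1-p)^(n-k) = 0.23^3 = 0.012167
P = 20 * 0.456533 * 0.012167 ≈ 0.111093

0.111093


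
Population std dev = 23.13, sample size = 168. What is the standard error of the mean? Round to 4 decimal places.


SE = sigma / sqrt(n)
sqrt(168) ≈ 12.961481
SE = 23.13 / 12.961481 ≈ 1.784518

1.7845


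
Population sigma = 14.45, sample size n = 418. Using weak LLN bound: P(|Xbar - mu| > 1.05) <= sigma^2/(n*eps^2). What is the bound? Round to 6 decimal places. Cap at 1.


bound = min(1, sigma^2/(n*eps^2))
sigma^2 = 14.45^2 = 208.8025
n*eps^2 = 418 * 1.05^2 = 418 * 1.1025 = 460.845
sigma^2/(n*eps^2) = 208.8025 / 460.845 ≈ 0.45308618

0.453086


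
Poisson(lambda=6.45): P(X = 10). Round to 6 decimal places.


P = e^(-lam) * lam^k / k!
e^(-6.45) ≈ 0.001580522
lam^k = 6.45^10 ≈ 124622697.179406
k! = 10! = 3628800
P = 0.001580522 * 124622697.179406 / 3628800 ≈ 0.054279

0.054279


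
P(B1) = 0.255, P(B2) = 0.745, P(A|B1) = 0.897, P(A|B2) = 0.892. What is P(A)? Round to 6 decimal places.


P(A) = P(A|B1)*P(B1) + P(A|B2)*P(B2)
P(A|B1)*P(B1) = 0.897 * 0.255 = 0.228735
P(A|B2)*P(B2) = 0.892 * 0.745 = 0.66454
P(A) = 0.228735 + 0.66454 = 0.893275

0.893275


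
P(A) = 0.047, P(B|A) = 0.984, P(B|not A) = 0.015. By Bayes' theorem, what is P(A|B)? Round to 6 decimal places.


P(A|B) = P(B|A)*P(A) / P(B), P(B) = P(B|A)*P(A) + P(B|not A)*P(not A)
P(B|A)*P(A) = 0.984 * 0.047 = 0.046248
P(B|not A)*P(not A) = 0.015 * 0.953 = 0.014295
P(B) = 0.046248 + 0.014295 = 0.060543
P(A|B) = 0.046248 / 0.060543 ≈ 0.76388682

0.763887


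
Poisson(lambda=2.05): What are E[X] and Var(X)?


E[X] = Var(X) = lambda = 2.05

2.05, 2.05


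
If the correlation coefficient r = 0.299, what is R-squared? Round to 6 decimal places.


R^2 = r^2 = (0.299)^2 = 0.089401

0.089401


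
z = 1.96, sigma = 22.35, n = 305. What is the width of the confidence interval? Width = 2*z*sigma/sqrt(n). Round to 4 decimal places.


width = 2*z*sigma/sqrt(n)
2*z*sigma = 2 * 1.96 * 22.35 = 87.612
sqrt(305) ≈ 17.464249
width = 87.612 / 17.464249 ≈ 5.016649

5.0166


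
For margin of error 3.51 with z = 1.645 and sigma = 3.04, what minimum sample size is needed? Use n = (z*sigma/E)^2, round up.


z*sigma/E = 1.645 * 3.04 / 3.51 = 12502/8775 ≈ 1.424729
(z*sigma/E)^2 ≈ 2.029854
round up: n = 3

3


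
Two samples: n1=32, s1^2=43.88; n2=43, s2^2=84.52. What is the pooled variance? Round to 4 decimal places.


sp^2 = ((n1-1)*s1^2 + (n2-1)*s2^2)/(n1+n2-2)
(n1-1)*s1^2 = 31 * 43.88 = 1360.28
(n2-1)*s2^2 = 42 * 84.52 = 3549.84
numerator = 1360.28 + 3549.84 = 4910.12
n1+n2-2 = 73
sp^2 = 4910.12 / 73 = 122753/1825 ≈ 67.261918

67.2619


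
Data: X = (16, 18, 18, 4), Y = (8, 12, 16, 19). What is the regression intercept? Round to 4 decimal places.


a = ybar - b*xbar, where b = sum((xi-xbar)(yi-ybar)) / sum((xi-xbar)^2)
n = 4, xbar = 56/4 = 14, ybar = 55/4 = 13.75
Sxy = sum((xi-xbar)(yi-ybar)) = -62
Sxx = sum((xi-xbar)^2) = 136
b = Sxy / Sxx = -31/68 ≈ -0.455882
a = 13.75 - (-0.455882) * 14 = 1369/68 ≈ 20.132353

20.1324


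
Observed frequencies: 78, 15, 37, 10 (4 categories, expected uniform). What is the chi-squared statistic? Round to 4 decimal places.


chi2 = sum((O-E)^2/E), E = total/4
total = 140, E = 140/4 = 35
(78 - 35)^2 / 35 = 1849 / 35 = 1849/35 ≈ 52.828571
(15 - 35)^2 / 35 = 400 / 35 = 80/7 ≈ 11.428571
(37 - 35)^2 / 35 = 4 / 35 = 4/35 ≈ 0.114286
(10 - 35)^2 / 35 = 625 / 35 = 125/7 ≈ 17.857143
chi2 = 2878/35 ≈ 82.228571

82.2286


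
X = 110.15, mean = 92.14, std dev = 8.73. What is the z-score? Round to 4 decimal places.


z = (X - mu) / sigma
X - mu = 110.15 - 92.14 = 18.01
z = 18.01 / 8.73 = 1801/873 ≈ 2.063001

2.0630


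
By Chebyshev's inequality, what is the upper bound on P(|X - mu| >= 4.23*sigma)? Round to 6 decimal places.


P <= 1/k^2
k^2 = 4.23^2 = 17.8929
1/k^2 = 1 / 17.8929 ≈ 0.05588809

0.055888


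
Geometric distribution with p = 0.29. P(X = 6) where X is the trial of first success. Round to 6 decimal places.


P = (1-p)^(k-1) * p
(1-p)^(k-1) = 0.71^5 ≈ 0.1804229
P = 0.1804229 * 0.29 ≈ 0.05232265

0.052323


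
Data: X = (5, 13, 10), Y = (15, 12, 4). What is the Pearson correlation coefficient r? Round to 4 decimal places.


r = sum((xi-xbar)(yi-ybar)) / sqrt(sum((xi-xbar)^2) * sum((yi-ybar)^2))
n = 3, xbar = 28/3 ≈ 9.333333, ybar = 31/3 ≈ 10.333333
Sxy = sum((xi-xbar)(yi-ybar)) = -55/3 ≈ -18.333333
Sxx = sum((xi-xbar)^2) = 98/3 ≈ 32.666667
Syy = sum((yi-ybar)^2) = 194/3 ≈ 64.666667
sqrt(Sxx*Syy) ≈ 45.961336
r = Sxy / sqrt(Sxx*Syy) = -18.333333 / 45.961336 ≈ -0.398886

-0.3989


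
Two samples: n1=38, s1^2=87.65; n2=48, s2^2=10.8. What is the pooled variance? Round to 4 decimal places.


sp^2 = ((n1-1)*s1^2 + (n2-1)*s2^2)/(n1+n2-2)
(n1-1)*s1^2 = 37 * 87.65 = 3243.05
(n2-1)*s2^2 = 47 * 10.8 = 507.6
numerator = 3243.05 + 507.6 = 3750.65
n1+n2-2 = 84
sp^2 = 3750.65 / 84 = 75013/1680 ≈ 44.650595

44.6506


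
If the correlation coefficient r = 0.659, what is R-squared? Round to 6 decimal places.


R^2 = r^2 = (0.659)^2 = 0.434281

0.434281


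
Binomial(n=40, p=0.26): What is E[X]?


E[X] = n*p = 40 * 0.26 = 10.4

10.4


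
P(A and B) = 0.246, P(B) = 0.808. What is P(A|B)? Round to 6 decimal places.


P(A|B) = P(A and B) / P(B) = 0.246 / 0.808 = 123/404 ≈ 0.30445545

0.304455


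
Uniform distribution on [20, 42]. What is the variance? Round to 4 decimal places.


Var = (b-a)^2 / 12
(b-a)^2 = (42 - 20)^2 = 484
Var = 484/12 ≈ 40.333333

40.3333


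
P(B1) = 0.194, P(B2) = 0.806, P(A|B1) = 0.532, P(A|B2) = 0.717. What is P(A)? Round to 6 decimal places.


P(A) = P(A|B1)*P(B1) + P(A|B2)*P(B2)
P(A|B1)*P(B1) = 0.532 * 0.194 = 0.103208
P(A|B2)*P(B2) = 0.717 * 0.806 = 0.577902
P(A) = 0.103208 + 0.577902 = 0.68111

0.681110


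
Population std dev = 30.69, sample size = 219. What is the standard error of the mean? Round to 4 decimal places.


SE = sigma / sqrt(n)
sqrt(219) ≈ 14.798649
SE = 30.69 / 14.798649 ≈ 2.073838

2.0738


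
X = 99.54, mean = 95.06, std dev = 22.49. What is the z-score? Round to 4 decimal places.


z = (X - mu) / sigma
X - mu = 99.54 - 95.06 = 4.48
z = 4.48 / 22.49 = 448/2249 ≈ 0.199200

0.1992


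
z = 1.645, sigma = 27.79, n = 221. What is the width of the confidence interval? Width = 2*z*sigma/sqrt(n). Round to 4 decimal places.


width = 2*z*sigma/sqrt(n)
2*z*sigma = 2 * 1.645 * 27.79 = 91.4291
sqrt(221) ≈ 14.866069
width = 91.4291 / 14.866069 ≈ 6.150187

6.1502


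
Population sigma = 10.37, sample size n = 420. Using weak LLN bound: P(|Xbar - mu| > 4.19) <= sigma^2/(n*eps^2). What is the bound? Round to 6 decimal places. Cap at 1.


bound = min(1, sigma^2/(n*eps^2))
sigma^2 = 10.37^2 = 107.5369
n*eps^2 = 420 * 4.19^2 = 420 * 17.5561 = 7373.562
sigma^2/(n*eps^2) = 107.5369 / 7373.562 ≈ 0.01458412

0.014584


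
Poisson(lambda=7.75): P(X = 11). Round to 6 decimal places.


P = e^(-lam) * lam^k / k!
e^(-7.75) ≈ 0.0004307425
lam^k = 7.75^11 ≈ 6057852958.775718
k! = 11! = 39916800
P = 0.0004307425 * 6057852958.775718 / 39916800 ≈ 0.065370

0.065370


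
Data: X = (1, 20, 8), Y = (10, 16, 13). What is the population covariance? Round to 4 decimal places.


Cov = (1/n)*sum((xi-xbar)(yi-ybar))
n = 3, xbar = 29/3 ≈ 9.666667, ybar = 39/3 = 13
sum((xi-xbar)(yi-ybar)) = 57
Cov = 57 / 3 = 19

19.0000


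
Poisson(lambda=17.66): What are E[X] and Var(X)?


E[X] = Var(X) = lambda = 17.66

17.66, 17.66


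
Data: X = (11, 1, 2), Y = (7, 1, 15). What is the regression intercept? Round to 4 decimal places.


a = ybar - b*xbar, where b = sum((xi-xbar)(yi-ybar)) / sum((xi-xbar)^2)
n = 3, xbar = 14/3 ≈ 4.666667, ybar = 23/3 ≈ 7.666667
Sxy = sum((xi-xbar)(yi-ybar)) = 2/3 ≈ 0.666667
Sxx = sum((xi-xbar)^2) = 182/3 ≈ 60.666667
b = Sxy / Sxx = 1/91 ≈ 0.010989
a = 7.666667 - 0.010989 * 4.666667 = 99/13 ≈ 7.615385

7.6154


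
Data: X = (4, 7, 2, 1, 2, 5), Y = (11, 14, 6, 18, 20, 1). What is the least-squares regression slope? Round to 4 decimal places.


b = sum((xi-xbar)(yi-ybar)) / sum((xi-xbar)^2)
n = 6, xbar = 21/6 = 3.5, ybar = 70/6 = 35/3 ≈ 11.666667
Sxy = sum((xi-xbar)(yi-ybar)) = -28
Sxx = sum((xi-xbar)^2) = 25.5
b = Sxy / Sxx = -56/51 ≈ -1.098039

-1.0980


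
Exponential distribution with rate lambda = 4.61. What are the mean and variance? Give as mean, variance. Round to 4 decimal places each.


mean = 1/lam, var = 1/lam^2
mean = 1 / 4.61 = 100/461 ≈ 0.216920
lam^2 = 4.61^2 = 21.2521
var = 1 / 21.2521 ≈ 0.047054

0.2169, 0.0471


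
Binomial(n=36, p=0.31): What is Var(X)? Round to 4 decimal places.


Var = n*p*(1-p) = 36 * 0.31 * 0.69 = 7.7004

7.7004


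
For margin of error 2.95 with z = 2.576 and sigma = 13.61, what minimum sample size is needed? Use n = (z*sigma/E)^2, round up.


z*sigma/E = 2.576 * 13.61 / 2.95 ≈ 11.884529
(z*sigma/E)^2 ≈ 141.242025
round up: n = 142

142


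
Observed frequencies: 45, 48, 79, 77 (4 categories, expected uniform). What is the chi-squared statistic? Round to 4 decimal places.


chi2 = sum((O-E)^2/E), E = total/4
total = 249, E = 249/4 = 62.25
(45 - 62.25)^2 / 62.25 = 297.5625 / 62.25 = 1587/332 ≈ 4.780120
(48 - 62.25)^2 / 62.25 = 203.0625 / 62.25 = 1083/332 ≈ 3.262048
(79 - 62.25)^2 / 62.25 = 280.5625 / 62.25 = 4489/996 ≈ 4.507028
(77 - 62.25)^2 / 62.25 = 217.5625 / 62.25 = 3481/996 ≈ 3.494980
chi2 = 3995/249 ≈ 16.044177

16.0442


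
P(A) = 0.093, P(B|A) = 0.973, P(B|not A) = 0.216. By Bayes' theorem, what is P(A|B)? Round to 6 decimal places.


P(A|B) = P(B|A)*P(A) / P(B), P(B) = P(B|A)*P(A) + P(B|not A)*P(not A)
P(B|A)*P(A) = 0.973 * 0.093 = 0.090489
P(B|not A)*P(not A) = 0.216 * 0.907 = 0.195912
P(B) = 0.090489 + 0.195912 = 0.286401
P(A|B) = 0.090489 / 0.286401 ≈ 0.31595211

0.315952


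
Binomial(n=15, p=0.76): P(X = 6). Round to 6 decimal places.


P = C(n,k) * p^k * (1-p)^(n-k)
C(15,6) = 5005
p^k = 0.76^6 ≈ 0.1926999
(1-p)^(n-k) = 0.24^9 ≈ 0.000002641808
P = 5005 * 0.1926999 * 0.000002641808 ≈ 0.002548

0.002548


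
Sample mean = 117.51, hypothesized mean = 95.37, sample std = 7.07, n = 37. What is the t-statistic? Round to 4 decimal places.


t = (xbar - mu0) / (s/sqrt(n))
xbar - mu0 = 117.51 - 95.37 = 22.14
sqrt(37) ≈ 6.08276253
s/sqrt(n) = 7.07 / 6.08276253 ≈ 1.16230084
t = 22.14 / 1.16230084 ≈ 19.048425

19.0484


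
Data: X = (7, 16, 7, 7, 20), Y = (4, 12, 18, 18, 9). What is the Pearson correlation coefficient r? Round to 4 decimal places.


r = sum((xi-xbar)(yi-ybar)) / sqrt(sum((xi-xbar)^2) * sum((yi-ybar)^2))
n = 5, xbar = 57/5 = 11.4, ybar = 61/5 = 12.2
Sxy = sum((xi-xbar)(yi-ybar)) = -43.4
Sxx = sum((xi-xbar)^2) = 153.2
Syy = sum((yi-ybar)^2) = 144.8
sqrt(Sxx*Syy) ≈ 148.940794
r = Sxy / sqrt(Sxx*Syy) = -43.4 / 148.940794 ≈ -0.291391

-0.2914


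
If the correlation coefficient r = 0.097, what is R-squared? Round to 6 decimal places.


R^2 = r^2 = (0.097)^2 = 0.009409

0.009409


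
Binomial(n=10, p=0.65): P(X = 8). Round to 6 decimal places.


P = C(n,k) * p^k * (1-p)^(n-k)
C(10,8) = 45
p^k = 0.65^8 ≈ 0.03186448
(1-p)^(n-k) = 0.35^2 = 0.1225
P = 45 * 0.03186448 * 0.1225 ≈ 0.175653

0.175653


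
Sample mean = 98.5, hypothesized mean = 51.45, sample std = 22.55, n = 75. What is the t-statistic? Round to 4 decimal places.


t = (xbar - mu0) / (s/sqrt(n))
xbar - mu0 = 98.5 - 51.45 = 47.05
sqrt(75) ≈ 8.66025404
s/sqrt(n) = 22.55 / 8.66025404 ≈ 2.60384971
t = 47.05 / 2.60384971 ≈ 18.069399

18.0694


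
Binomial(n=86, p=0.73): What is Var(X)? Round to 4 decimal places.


Var = n*p*(1-p) = 86 * 0.73 * 0.27 = 16.9506

16.9506


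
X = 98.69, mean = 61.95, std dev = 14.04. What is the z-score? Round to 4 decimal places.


z = (X - mu) / sigma
X - mu = 98.69 - 61.95 = 36.74
z = 36.74 / 14.04 = 1837/702 ≈ 2.616809

2.6168


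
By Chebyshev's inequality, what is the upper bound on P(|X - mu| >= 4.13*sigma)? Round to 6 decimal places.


P <= 1/k^2
k^2 = 4.13^2 = 17.0569
1/k^2 = 1 / 17.0569 ≈ 0.05862730

0.058627


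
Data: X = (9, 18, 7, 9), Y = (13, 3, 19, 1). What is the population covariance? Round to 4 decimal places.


Cov = (1/n)*sum((xi-xbar)(yi-ybar))
n = 4, xbar = 43/4 = 10.75, ybar = 36/4 = 9
sum((xi-xbar)(yi-ybar)) = -74
Cov = -74 / 4 = -18.5

-18.5000


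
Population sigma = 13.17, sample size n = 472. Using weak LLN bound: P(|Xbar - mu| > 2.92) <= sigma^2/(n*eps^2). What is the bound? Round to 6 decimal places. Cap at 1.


bound = min(1, sigma^2/(n*eps^2))
sigma^2 = 13.17^2 = 173.4489
n*eps^2 = 472 * 2.92^2 = 472 * 8.5264 = 4024.4608
sigma^2/(n*eps^2) = 173.4489 / 4024.4608 ≈ 0.04309867

0.043099


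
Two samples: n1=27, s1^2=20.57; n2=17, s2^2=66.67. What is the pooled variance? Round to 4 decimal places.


sp^2 = ((n1-1)*s1^2 + (n2-1)*s2^2)/(n1+n2-2)
(n1-1)*s1^2 = 26 * 20.57 = 534.82
(n2-1)*s2^2 = 16 * 66.67 = 1066.72
numerator = 534.82 + 1066.72 = 1601.54
n1+n2-2 = 42
sp^2 = 1601.54 / 42 = 80077/2100 ≈ 38.131905

38.1319


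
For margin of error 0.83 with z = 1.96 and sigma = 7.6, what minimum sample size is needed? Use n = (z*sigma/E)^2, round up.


z*sigma/E = 1.96 * 7.6 / 0.83 = 7448/415 ≈ 17.946988
(z*sigma/E)^2 ≈ 322.094377
round up: n = 323

323


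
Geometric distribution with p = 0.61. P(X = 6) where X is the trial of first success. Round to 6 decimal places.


P = (1-p)^(k-1) * p
(1-p)^(k-1) = 0.39^5 ≈ 0.009022420
P = 0.009022420 * 0.61 ≈ 0.005503676

0.005504


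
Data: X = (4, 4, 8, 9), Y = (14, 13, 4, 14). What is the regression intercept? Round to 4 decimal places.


a = ybar - b*xbar, where b = sum((xi-xbar)(yi-ybar)) / sum((xi-xbar)^2)
n = 4, xbar = 25/4 = 6.25, ybar = 45/4 = 11.25
Sxy = sum((xi-xbar)(yi-ybar)) = -15.25
Sxx = sum((xi-xbar)^2) = 20.75
b = Sxy / Sxx = -61/83 ≈ -0.734940
a = 11.25 - (-0.734940) * 6.25 = 1315/83 ≈ 15.843373

15.8434


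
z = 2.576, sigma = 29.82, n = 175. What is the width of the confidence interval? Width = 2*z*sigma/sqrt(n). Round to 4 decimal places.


width = 2*z*sigma/sqrt(n)
2*z*sigma = 2 * 2.576 * 29.82 = 153.63264
sqrt(175) ≈ 13.228757
width = 153.63264 / 13.228757 ≈ 11.613536

11.6135


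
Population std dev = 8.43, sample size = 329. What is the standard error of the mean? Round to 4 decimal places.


SE = sigma / sqrt(n)
sqrt(329) ≈ 18.138357
SE = 8.43 / 18.138357 ≈ 0.464761

0.4648


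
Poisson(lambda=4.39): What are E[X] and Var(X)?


E[X] = Var(X) = lambda = 4.39

4.39, 4.39


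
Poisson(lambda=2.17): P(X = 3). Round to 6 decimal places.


P = e^(-lam) * lam^k / k!
e^(-2.17) ≈ 0.1141776
lam^k = 2.17^3 = 10.218313
k! = 3! = 6
P = 0.1141776 * 10.218313 / 6 ≈ 0.194450

0.194450


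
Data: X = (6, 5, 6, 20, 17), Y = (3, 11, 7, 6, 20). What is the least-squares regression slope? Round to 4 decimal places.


b = sum((xi-xbar)(yi-ybar)) / sum((xi-xbar)^2)
n = 5, xbar = 54/5 = 10.8, ybar = 47/5 = 9.4
Sxy = sum((xi-xbar)(yi-ybar)) = 67.4
Sxx = sum((xi-xbar)^2) = 202.8
b = Sxy / Sxx = 337/1014 ≈ 0.332347

0.3323


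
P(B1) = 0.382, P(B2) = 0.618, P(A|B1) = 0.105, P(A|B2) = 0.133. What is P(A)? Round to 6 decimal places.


P(A) = P(A|B1)*P(B1) + P(A|B2)*P(B2)
P(A|B1)*P(B1) = 0.105 * 0.382 = 0.04011
P(A|B2)*P(B2) = 0.133 * 0.618 = 0.082194
P(A) = 0.04011 + 0.082194 = 0.122304

0.122304


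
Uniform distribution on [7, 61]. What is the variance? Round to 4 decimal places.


Var = (b-a)^2 / 12
(b-a)^2 = (61 - 7)^2 = 2916
Var = 2916/12 = 243

243.0000


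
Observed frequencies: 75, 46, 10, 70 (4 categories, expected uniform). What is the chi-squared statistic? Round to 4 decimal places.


chi2 = sum((O-E)^2/E), E = total/4
total = 201, E = 201/4 = 50.25
(75 - 50.25)^2 / 50.25 = 612.5625 / 50.25 = 3267/268 ≈ 12.190299
(46 - 50.25)^2 / 50.25 = 18.0625 / 50.25 = 289/804 ≈ 0.359453
(10 - 50.25)^2 / 50.25 = 1620.0625 / 50.25 = 25921/804 ≈ 32.240050
(70 - 50.25)^2 / 50.25 = 390.0625 / 50.25 = 6241/804 ≈ 7.762438
chi2 = 3521/67 ≈ 52.552239

52.5522


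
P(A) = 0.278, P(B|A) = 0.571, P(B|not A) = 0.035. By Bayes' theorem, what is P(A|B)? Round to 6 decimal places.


P(A|B) = P(B|A)*P(A) / P(B), P(B) = P(B|A)*P(A) + P(B|not A)*P(not A)
P(B|A)*P(A) = 0.571 * 0.278 = 0.158738
P(B|not A)*P(not A) = 0.035 * 0.722 = 0.02527
P(B) = 0.158738 + 0.02527 = 0.184008
P(A|B) = 0.158738 / 0.184008 ≈ 0.86266901

0.862669


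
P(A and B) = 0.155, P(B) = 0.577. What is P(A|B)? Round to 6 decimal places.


P(A|B) = P(A and B) / P(B) = 0.155 / 0.577 = 155/577 ≈ 0.26863085

0.268631


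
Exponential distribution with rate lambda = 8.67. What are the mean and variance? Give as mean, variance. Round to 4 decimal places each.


mean = 1/lam, var = 1/lam^2
mean = 1 / 8.67 = 100/867 ≈ 0.115340
lam^2 = 8.67^2 = 75.1689
var = 1 / 75.1689 ≈ 0.013303

0.1153, 0.0133


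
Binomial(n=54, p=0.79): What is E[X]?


E[X] = n*p = 54 * 0.79 = 42.66

42.66


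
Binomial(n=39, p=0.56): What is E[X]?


E[X] = n*p = 39 * 0.56 = 21.84

21.84


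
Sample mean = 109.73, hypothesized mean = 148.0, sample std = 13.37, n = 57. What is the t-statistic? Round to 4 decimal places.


t = (xbar - mu0) / (s/sqrt(n))
xbar - mu0 = 109.73 - 148.0 = -38.27
sqrt(57) ≈ 7.54983444
s/sqrt(n) = 13.37 / 7.54983444 ≈ 1.77089976
t = -38.27 / 1.77089976 ≈ -21.610483

-21.6105


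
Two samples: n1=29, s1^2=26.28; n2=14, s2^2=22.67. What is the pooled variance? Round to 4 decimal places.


sp^2 = ((n1-1)*s1^2 + (n2-1)*s2^2)/(n1+n2-2)
(n1-1)*s1^2 = 28 * 26.28 = 735.84
(n2-1)*s2^2 = 13 * 22.67 = 294.71
numerator = 735.84 + 294.71 = 1030.55
n1+n2-2 = 41
sp^2 = 1030.55 / 41 = 20611/820 ≈ 25.135366

25.1354


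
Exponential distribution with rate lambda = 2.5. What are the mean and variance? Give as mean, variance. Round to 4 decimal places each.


mean = 1/lam, var = 1/lam^2
mean = 1 / 2.5 = 0.4
lam^2 = 2.5^2 = 6.25
var = 1 / 6.25 = 0.16

0.4000, 0.1600


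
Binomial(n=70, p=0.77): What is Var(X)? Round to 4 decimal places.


Var = n*p*(1-p) = 70 * 0.77 * 0.23 = 12.397

12.3970


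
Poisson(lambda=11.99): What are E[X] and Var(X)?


E[X] = Var(X) = lambda = 11.99

11.99, 11.99


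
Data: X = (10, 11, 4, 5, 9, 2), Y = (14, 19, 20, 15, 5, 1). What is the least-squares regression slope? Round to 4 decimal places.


b = sum((xi-xbar)(yi-ybar)) / sum((xi-xbar)^2)
n = 6, xbar = 41/6 ≈ 6.833333, ybar = 74/6 = 37/3 ≈ 12.333333
Sxy = sum((xi-xbar)(yi-ybar)) = 136/3 ≈ 45.333333
Sxx = sum((xi-xbar)^2) = 401/6 ≈ 66.833333
b = Sxy / Sxx = 272/401 ≈ 0.678304

0.6783


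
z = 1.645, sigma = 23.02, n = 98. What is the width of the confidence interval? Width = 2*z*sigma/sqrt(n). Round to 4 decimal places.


width = 2*z*sigma/sqrt(n)
2*z*sigma = 2 * 1.645 * 23.02 = 75.7358
sqrt(98) ≈ 9.899495
width = 75.7358 / 9.899495 ≈ 7.650471

7.6505


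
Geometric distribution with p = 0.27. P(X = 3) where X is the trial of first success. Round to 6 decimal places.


P = (1-p)^(k-1) * p
(1-p)^(k-1) = 0.73^2 = 0.5329
P = 0.5329 * 0.27 = 0.143883

0.143883


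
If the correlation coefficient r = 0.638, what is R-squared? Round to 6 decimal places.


R^2 = r^2 = (0.638)^2 = 0.407044

0.407044


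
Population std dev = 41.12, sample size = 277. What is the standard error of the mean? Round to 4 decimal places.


SE = sigma / sqrt(n)
sqrt(277) ≈ 16.643317
SE = 41.12 / 16.643317 ≈ 2.470661

2.4707


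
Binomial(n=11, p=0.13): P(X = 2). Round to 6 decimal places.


P = C(n,k) * p^k * (1-p)^(n-k)
C(11,2) = 55
p^k = 0.13^2 = 0.0169
(1-p)^(n-k) = 0.87^9 ≈ 0.2855442
P = 55 * 0.0169 * 0.2855442 ≈ 0.265413

0.265413


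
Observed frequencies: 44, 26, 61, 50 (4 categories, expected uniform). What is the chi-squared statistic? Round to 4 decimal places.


chi2 = sum((O-E)^2/E), E = total/4
total = 181, E = 181/4 = 45.25
(44 - 45.25)^2 / 45.25 = 1.5625 / 45.25 = 25/724 ≈ 0.034530
(26 - 45.25)^2 / 45.25 = 370.5625 / 45.25 = 5929/724 ≈ 8.189227
(61 - 45.25)^2 / 45.25 = 248.0625 / 45.25 = 3969/724 ≈ 5.482044
(50 - 45.25)^2 / 45.25 = 22.5625 / 45.25 = 361/724 ≈ 0.498619
chi2 = 2571/181 ≈ 14.204420

14.2044


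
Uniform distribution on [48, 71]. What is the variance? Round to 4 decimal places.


Var = (b-a)^2 / 12
(b-a)^2 = (71 - 48)^2 = 529
Var = 529/12 ≈ 44.083333

44.0833


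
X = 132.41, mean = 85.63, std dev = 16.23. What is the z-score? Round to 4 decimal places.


z = (X - mu) / sigma
X - mu = 132.41 - 85.63 = 46.78
z = 46.78 / 16.23 = 4678/1623 ≈ 2.882317

2.8823


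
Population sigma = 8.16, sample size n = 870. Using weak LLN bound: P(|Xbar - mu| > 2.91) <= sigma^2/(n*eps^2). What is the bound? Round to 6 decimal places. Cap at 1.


bound = min(1, sigma^2/(n*eps^2))
sigma^2 = 8.16^2 = 66.5856
n*eps^2 = 870 * 2.91^2 = 870 * 8.4681 = 7367.247
sigma^2/(n*eps^2) = 66.5856 / 7367.247 ≈ 0.00903806

0.009038


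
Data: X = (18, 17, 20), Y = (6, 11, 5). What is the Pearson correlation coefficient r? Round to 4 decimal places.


r = sum((xi-xbar)(yi-ybar)) / sqrt(sum((xi-xbar)^2) * sum((yi-ybar)^2))
n = 3, xbar = 55/3 ≈ 18.333333, ybar = 22/3 ≈ 7.333333
Sxy = sum((xi-xbar)(yi-ybar)) = -25/3 ≈ -8.333333
Sxx = sum((xi-xbar)^2) = 14/3 ≈ 4.666667
Syy = sum((yi-ybar)^2) = 62/3 ≈ 20.666667
sqrt(Sxx*Syy) ≈ 9.820613
r = Sxy / sqrt(Sxx*Syy) = -8.333333 / 9.820613 ≈ -0.848555

-0.8486


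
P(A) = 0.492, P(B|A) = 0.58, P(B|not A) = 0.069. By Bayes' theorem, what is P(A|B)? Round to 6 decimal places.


P(A|B) = P(B|A)*P(A) / P(B), P(B) = P(B|A)*P(A) + P(B|not A)*P(not A)
P(B|A)*P(A) = 0.58 * 0.492 = 0.28536
P(B|not A)*P(not A) = 0.069 * 0.508 = 0.035052
P(B) = 0.28536 + 0.035052 = 0.320412
P(A|B) = 0.28536 / 0.320412 ≈ 0.89060335

0.890603


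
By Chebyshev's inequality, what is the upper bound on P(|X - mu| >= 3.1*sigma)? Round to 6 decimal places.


P <= 1/k^2
k^2 = 3.1^2 = 9.61
1/k^2 = 1 / 9.61 = 100/961 ≈ 0.10405827

0.104058


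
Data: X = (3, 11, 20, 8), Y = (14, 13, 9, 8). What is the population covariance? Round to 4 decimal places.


Cov = (1/n)*sum((xi-xbar)(yi-ybar))
n = 4, xbar = 42/4 = 10.5, ybar = 44/4 = 11
sum((xi-xbar)(yi-ybar)) = -33
Cov = -33 / 4 = -8.25

-8.2500


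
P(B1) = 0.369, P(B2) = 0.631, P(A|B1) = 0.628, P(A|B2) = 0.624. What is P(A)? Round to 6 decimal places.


P(A) = P(A|B1)*P(B1) + P(A|B2)*P(B2)
P(A|B1)*P(B1) = 0.628 * 0.369 = 0.231732
P(A|B2)*P(B2) = 0.624 * 0.631 = 0.393744
P(A) = 0.231732 + 0.393744 = 0.625476

0.625476


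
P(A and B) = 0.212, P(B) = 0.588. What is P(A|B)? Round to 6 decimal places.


P(A|B) = P(A and B) / P(B) = 0.212 / 0.588 = 53/147 ≈ 0.36054422

0.360544


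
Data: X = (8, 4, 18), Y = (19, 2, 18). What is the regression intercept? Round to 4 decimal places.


a = ybar - b*xbar, where b = sum((xi-xbar)(yi-ybar)) / sum((xi-xbar)^2)
n = 3, xbar = 30/3 = 10, ybar = 39/3 = 13
Sxy = sum((xi-xbar)(yi-ybar)) = 94
Sxx = sum((xi-xbar)^2) = 104
b = Sxy / Sxx = 47/52 ≈ 0.903846
a = 13 - 0.903846 * 10 = 103/26 ≈ 3.961538

3.9615


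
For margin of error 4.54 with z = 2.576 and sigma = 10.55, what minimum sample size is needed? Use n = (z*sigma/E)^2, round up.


z*sigma/E = 2.576 * 10.55 / 4.54 = 33971/5675 ≈ 5.986079
(z*sigma/E)^2 ≈ 35.833145
round up: n = 36

36


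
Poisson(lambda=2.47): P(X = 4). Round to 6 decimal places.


P = e^(-lam) * lam^k / k!
e^(-2.47) ≈ 0.08458486
lam^k = 2.47^4 ≈ 37.220981
k! = 4! = 24
P = 0.08458486 * 37.220981 / 24 ≈ 0.131180

0.131180


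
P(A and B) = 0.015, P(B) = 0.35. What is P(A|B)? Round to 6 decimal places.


P(A|B) = P(A and B) / P(B) = 0.015 / 0.35 = 3/70 ≈ 0.04285714

0.042857


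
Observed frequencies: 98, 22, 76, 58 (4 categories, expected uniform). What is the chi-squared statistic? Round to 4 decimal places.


chi2 = sum((O-E)^2/E), E = total/4
total = 254, E = 254/4 = 63.5
(98 - 63.5)^2 / 63.5 = 1190.25 / 63.5 = 4761/254 ≈ 18.744094
(22 - 63.5)^2 / 63.5 = 1722.25 / 63.5 = 6889/254 ≈ 27.122047
(76 - 63.5)^2 / 63.5 = 156.25 / 63.5 = 625/254 ≈ 2.460630
(58 - 63.5)^2 / 63.5 = 30.25 / 63.5 = 121/254 ≈ 0.476378
chi2 = 6198/127 ≈ 48.803150

48.8031


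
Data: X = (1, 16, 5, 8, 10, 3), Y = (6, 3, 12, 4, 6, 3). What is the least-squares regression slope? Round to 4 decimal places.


b = sum((xi-xbar)(yi-ybar)) / sum((xi-xbar)^2)
n = 6, xbar = 43/6 ≈ 7.166667, ybar = 34/6 = 17/3 ≈ 5.666667
Sxy = sum((xi-xbar)(yi-ybar)) = -86/3 ≈ -28.666667
Sxx = sum((xi-xbar)^2) = 881/6 ≈ 146.833333
b = Sxy / Sxx = -172/881 ≈ -0.195233

-0.1952


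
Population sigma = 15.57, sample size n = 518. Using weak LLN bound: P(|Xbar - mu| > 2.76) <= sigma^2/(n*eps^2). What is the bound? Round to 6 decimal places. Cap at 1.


bound = min(1, sigma^2/(n*eps^2))
sigma^2 = 15.57^2 = 242.4249
n*eps^2 = 518 * 2.76^2 = 518 * 7.6176 = 3945.9168
sigma^2/(n*eps^2) = 242.4249 / 3945.9168 ≈ 0.06143690

0.061437


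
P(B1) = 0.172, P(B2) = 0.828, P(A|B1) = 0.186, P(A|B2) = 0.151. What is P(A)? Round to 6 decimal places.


P(A) = P(A|B1)*P(B1) + P(A|B2)*P(B2)
P(A|B1)*P(B1) = 0.186 * 0.172 = 0.031992
P(A|B2)*P(B2) = 0.151 * 0.828 = 0.125028
P(A) = 0.031992 + 0.125028 = 0.15702

0.157020


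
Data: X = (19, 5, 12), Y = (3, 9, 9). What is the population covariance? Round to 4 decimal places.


Cov = (1/n)*sum((xi-xbar)(yi-ybar))
n = 3, xbar = 36/3 = 12, ybar = 21/3 = 7
sum((xi-xbar)(yi-ybar)) = -42
Cov = -42 / 3 = -14

-14.0000


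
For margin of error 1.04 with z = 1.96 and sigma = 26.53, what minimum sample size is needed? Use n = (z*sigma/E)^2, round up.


z*sigma/E = 1.96 * 26.53 / 1.04 = 129997/2600 ≈ 49.998846
(z*sigma/E)^2 ≈ 2499.884617
round up: n = 2500

2500


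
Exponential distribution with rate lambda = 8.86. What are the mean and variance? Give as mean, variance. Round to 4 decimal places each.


mean = 1/lam, var = 1/lam^2
mean = 1 / 8.86 = 50/443 ≈ 0.112867
lam^2 = 8.86^2 = 78.4996
var = 1 / 78.4996 ≈ 0.012739

0.1129, 0.0127


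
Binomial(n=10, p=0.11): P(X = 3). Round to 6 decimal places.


P = C(n,k) * p^k * (1-p)^(n-k)
C(10,3) = 120
p^k = 0.11^3 = 0.001331
(1-p)^(n-k) = 0.89^7 ≈ 0.4423133
P = 120 * 0.001331 * 0.4423133 ≈ 0.070646

0.070646


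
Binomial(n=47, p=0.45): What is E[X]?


E[X] = n*p = 47 * 0.45 = 21.15

21.15


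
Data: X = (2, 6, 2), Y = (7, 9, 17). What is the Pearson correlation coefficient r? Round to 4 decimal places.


r = sum((xi-xbar)(yi-ybar)) / sqrt(sum((xi-xbar)^2) * sum((yi-ybar)^2))
n = 3, xbar = 10/3 ≈ 3.333333, ybar = 33/3 = 11
Sxy = sum((xi-xbar)(yi-ybar)) = -8
Sxx = sum((xi-xbar)^2) = 32/3 ≈ 10.666667
Syy = sum((yi-ybar)^2) = 56
sqrt(Sxx*Syy) ≈ 24.440404
r = Sxy / sqrt(Sxx*Syy) = -8 / 24.440404 ≈ -0.327327

-0.3273


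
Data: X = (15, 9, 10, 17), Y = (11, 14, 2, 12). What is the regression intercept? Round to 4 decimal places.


a = ybar - b*xbar, where b = sum((xi-xbar)(yi-ybar)) / sum((xi-xbar)^2)
n = 4, xbar = 51/4 = 12.75, ybar = 39/4 = 9.75
Sxy = sum((xi-xbar)(yi-ybar)) = 17.75
Sxx = sum((xi-xbar)^2) = 44.75
b = Sxy / Sxx = 71/179 ≈ 0.396648
a = 9.75 - 0.396648 * 12.75 = 840/179 ≈ 4.692737

4.6927


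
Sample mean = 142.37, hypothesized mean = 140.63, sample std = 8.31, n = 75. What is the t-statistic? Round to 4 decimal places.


t = (xbar - mu0) / (s/sqrt(n))
xbar - mu0 = 142.37 - 140.63 = 1.74
sqrt(75) ≈ 8.66025404
s/sqrt(n) = 8.31 / 8.66025404 ≈ 0.95955615
t = 1.74 / 0.95955615 ≈ 1.813338

1.8133


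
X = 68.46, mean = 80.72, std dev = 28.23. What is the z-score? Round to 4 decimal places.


z = (X - mu) / sigma
X - mu = 68.46 - 80.72 = -12.26
z = -12.26 / 28.23 = -1226/2823 ≈ -0.434290

-0.4343


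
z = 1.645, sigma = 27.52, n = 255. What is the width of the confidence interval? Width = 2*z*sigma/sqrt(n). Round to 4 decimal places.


width = 2*z*sigma/sqrt(n)
2*z*sigma = 2 * 1.645 * 27.52 = 90.5408
sqrt(255) ≈ 15.968719
width = 90.5408 / 15.968719 ≈ 5.669885

5.6699


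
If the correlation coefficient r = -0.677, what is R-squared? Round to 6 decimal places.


R^2 = r^2 = (-0.677)^2 = 0.458329

0.458329


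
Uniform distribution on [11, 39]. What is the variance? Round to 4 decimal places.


Var = (b-a)^2 / 12
(b-a)^2 = (39 - 11)^2 = 784
Var = 784/12 ≈ 65.333333

65.3333


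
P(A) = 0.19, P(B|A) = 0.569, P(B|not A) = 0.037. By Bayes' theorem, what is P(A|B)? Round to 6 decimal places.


P(A|B) = P(B|A)*P(A) / P(B), P(B) = P(B|A)*P(A) + P(B|not A)*P(not A)
P(B|A)*P(A) = 0.569 * 0.19 = 0.10811
P(B|not A)*P(not A) = 0.037 * 0.81 = 0.02997
P(B) = 0.10811 + 0.02997 = 0.13808
P(A|B) = 0.10811 / 0.13808 ≈ 0.78295191

0.782952
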